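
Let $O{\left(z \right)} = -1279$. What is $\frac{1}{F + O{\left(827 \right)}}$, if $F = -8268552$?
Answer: $- \frac{1}{8269831} \approx -1.2092 \cdot 10^{-7}$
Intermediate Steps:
$\frac{1}{F + O{\left(827 \right)}} = \frac{1}{-8268552 - 1279} = \frac{1}{-8269831} = - \frac{1}{8269831}$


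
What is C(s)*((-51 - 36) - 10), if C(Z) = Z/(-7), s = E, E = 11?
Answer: 1067/7 ≈ 152.43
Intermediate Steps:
s = 11
C(Z) = -Z/7 (C(Z) = Z*(-⅐) = -Z/7)
C(s)*((-51 - 36) - 10) = (-⅐*11)*((-51 - 36) - 10) = -11*(-87 - 10)/7 = -11/7*(-97) = 1067/7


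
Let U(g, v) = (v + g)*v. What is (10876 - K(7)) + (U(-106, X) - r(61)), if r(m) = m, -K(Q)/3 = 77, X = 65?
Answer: 8381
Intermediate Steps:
K(Q) = -231 (K(Q) = -3*77 = -231)
U(g, v) = v*(g + v) (U(g, v) = (g + v)*v = v*(g + v))
(10876 - K(7)) + (U(-106, X) - r(61)) = (10876 - 1*(-231)) + (65*(-106 + 65) - 1*61) = (10876 + 231) + (65*(-41) - 61) = 11107 + (-2665 - 61) = 11107 - 2726 = 8381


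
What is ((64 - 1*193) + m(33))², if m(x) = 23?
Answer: 11236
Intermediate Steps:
((64 - 1*193) + m(33))² = ((64 - 1*193) + 23)² = ((64 - 193) + 23)² = (-129 + 23)² = (-106)² = 11236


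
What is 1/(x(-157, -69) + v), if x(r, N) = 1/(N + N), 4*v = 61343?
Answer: 276/4232665 ≈ 6.5207e-5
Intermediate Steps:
v = 61343/4 (v = (¼)*61343 = 61343/4 ≈ 15336.)
x(r, N) = 1/(2*N)
1/(x(-157, -69) + v) = 1/((½)/(-69) + 61343/4) = 1/((½)*(-1/69) + 61343/4) = 1/(-1/138 + 61343/4) = 1/(4232665/276) = 276/4232665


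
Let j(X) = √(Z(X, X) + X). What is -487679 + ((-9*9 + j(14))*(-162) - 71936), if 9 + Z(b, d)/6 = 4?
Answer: -546493 - 648*I ≈ -5.4649e+5 - 648.0*I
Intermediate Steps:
Z(b, d) = -30 (Z(b, d) = -54 + 6*4 = -54 + 24 = -30)
j(X) = √(-30 + X)
-487679 + ((-9*9 + j(14))*(-162) - 71936) = -487679 + ((-9*9 + √(-30 + 14))*(-162) - 71936) = -487679 + ((-81 + √(-16))*(-162) - 71936) = -487679 + ((-81 + 4*I)*(-162) - 71936) = -487679 + ((13122 - 648*I) - 71936) = -487679 + (-58814 - 648*I) = -546493 - 648*I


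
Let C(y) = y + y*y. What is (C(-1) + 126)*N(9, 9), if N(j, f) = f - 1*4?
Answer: 630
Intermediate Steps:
N(j, f) = -4 + f (N(j, f) = f - 4 = -4 + f)
C(y) = y + y²
(C(-1) + 126)*N(9, 9) = (-(1 - 1) + 126)*(-4 + 9) = (-1*0 + 126)*5 = (0 + 126)*5 = 126*5 = 630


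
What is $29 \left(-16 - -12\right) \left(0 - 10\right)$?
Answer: $1160$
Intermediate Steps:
$29 \left(-16 - -12\right) \left(0 - 10\right) = 29 \left(-16 + 12\right) \left(0 - 10\right) = 29 \left(-4\right) \left(-10\right) = \left(-116\right) \left(-10\right) = 1160$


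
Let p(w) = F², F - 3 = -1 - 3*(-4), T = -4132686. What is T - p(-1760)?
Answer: -4132882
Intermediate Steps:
F = 14 (F = 3 + (-1 - 3*(-4)) = 3 + (-1 + 12) = 3 + 11 = 14)
p(w) = 196 (p(w) = 14² = 196)
T - p(-1760) = -4132686 - 1*196 = -4132686 - 196 = -4132882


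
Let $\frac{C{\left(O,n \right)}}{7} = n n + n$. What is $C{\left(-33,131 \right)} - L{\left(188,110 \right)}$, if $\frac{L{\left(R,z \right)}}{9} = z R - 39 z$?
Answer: $-26466$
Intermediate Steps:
$L{\left(R,z \right)} = - 351 z + 9 R z$ ($L{\left(R,z \right)} = 9 \left(z R - 39 z\right) = 9 \left(R z - 39 z\right) = 9 \left(- 39 z + R z\right) = - 351 z + 9 R z$)
$C{\left(O,n \right)} = 7 n + 7 n^{2}$ ($C{\left(O,n \right)} = 7 \left(n n + n\right) = 7 \left(n^{2} + n\right) = 7 \left(n + n^{2}\right) = 7 n + 7 n^{2}$)
$C{\left(-33,131 \right)} - L{\left(188,110 \right)} = 7 \cdot 131 \left(1 + 131\right) - 9 \cdot 110 \left(-39 + 188\right) = 7 \cdot 131 \cdot 132 - 9 \cdot 110 \cdot 149 = 121044 - 147510 = -26466$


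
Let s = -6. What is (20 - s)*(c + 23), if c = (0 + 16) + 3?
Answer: 1092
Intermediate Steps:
c = 19 (c = 16 + 3 = 19)
(20 - s)*(c + 23) = (20 - 1*(-6))*(19 + 23) = (20 + 6)*42 = 26*42 = 1092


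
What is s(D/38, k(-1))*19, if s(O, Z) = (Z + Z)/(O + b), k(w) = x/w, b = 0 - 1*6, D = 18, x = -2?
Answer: -1444/105 ≈ -13.752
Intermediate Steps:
b = -6 (b = 0 - 6 = -6)
k(w) = -2/w
s(O, Z) = 2*Z/(-6 + O) (s(O, Z) = (Z + Z)/(O - 6) = (2*Z)/(-6 + O) = 2*Z/(-6 + O))
s(D/38, k(-1))*19 = (2*(-2/(-1))/(-6 + 18/38))*19 = (2*(-2*(-1))/(-6 + 18*(1/38)))*19 = (2*2/(-6 + 9/19))*19 = (2*2/(-105/19))*19 = (2*2*(-19/105))*19 = -76/105*19 = -1444/105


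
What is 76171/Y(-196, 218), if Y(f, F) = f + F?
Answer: 76171/22 ≈ 3462.3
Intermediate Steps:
Y(f, F) = F + f
76171/Y(-196, 218) = 76171/(218 - 196) = 76171/22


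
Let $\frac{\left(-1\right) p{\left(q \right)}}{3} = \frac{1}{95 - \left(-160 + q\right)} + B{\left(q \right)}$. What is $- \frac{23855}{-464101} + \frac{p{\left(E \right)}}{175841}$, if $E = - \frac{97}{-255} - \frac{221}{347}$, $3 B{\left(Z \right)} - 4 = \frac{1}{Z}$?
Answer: $\frac{2150254741733950813371}{41833907269266312247256} \approx 0.0514$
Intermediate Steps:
$B{\left(Z \right)} = \frac{4}{3} + \frac{1}{3 Z}$
$E = - \frac{22696}{88485}$ ($E = \left(-97\right) \left(- \frac{1}{255}\right) - \frac{221}{347} = \frac{97}{255} - \frac{221}{347} = - \frac{22696}{88485} \approx -0.2565$)
$p{\left(q \right)} = - \frac{3}{255 - q} - \frac{1 + 4 q}{q}$ ($p{\left(q \right)} = - 3 \left(\frac{1}{95 - \left(-160 + q\right)} + \frac{1 + 4 q}{3 q}\right) = - 3 \left(\frac{1}{255 - q} + \frac{1 + 4 q}{3 q}\right) = - \frac{3}{255 - q} - \frac{1 + 4 q}{q}$)
$- \frac{23855}{-464101} + \frac{p{\left(E \right)}}{175841} = - \frac{23855}{-464101} + \frac{\frac{1}{- \frac{22696}{88485}} \frac{1}{-255 - \frac{22696}{88485}} \left(255 - 4 \left(- \frac{22696}{88485}\right)^{2} + 1022 \left(- \frac{22696}{88485}\right)\right)}{175841} = \left(-23855\right) \left(- \frac{1}{464101}\right) + - \frac{88485 \left(255 - \frac{2060433664}{7829595225} - \frac{23195312}{88485}\right)}{22696 \left(- \frac{22586371}{88485}\right)} \frac{1}{175841} = \frac{23855}{464101} + \left(- \frac{88485}{22696}\right) \left(- \frac{88485}{22586371}\right) \left(255 - \frac{2060433664}{7829595225} - \frac{23195312}{88485}\right) \frac{1}{175841} = \frac{23855}{464101} + \left(- \frac{88485}{22696}\right) \left(- \frac{88485}{22586371}\right) \left(- \frac{57950833609}{7829595225}\right) \frac{1}{175841} = \frac{23855}{464101} - \frac{57950833609}{90139661990097656} = \frac{2150254741733950813371}{41833907269266312247256}$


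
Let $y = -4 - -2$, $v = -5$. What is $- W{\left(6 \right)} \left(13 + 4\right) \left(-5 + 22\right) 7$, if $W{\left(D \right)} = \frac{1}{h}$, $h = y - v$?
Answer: $- \frac{2023}{3} \approx -674.33$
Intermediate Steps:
$y = -2$ ($y = -4 + 2 = -2$)
$h = 3$ ($h = -2 - -5 = -2 + 5 = 3$)
$W{\left(D \right)} = \frac{1}{3}$
$- W{\left(6 \right)} \left(13 + 4\right) \left(-5 + 22\right) 7 = - \frac{\left(13 + 4\right) \left(-5 + 22\right)}{3} \cdot 7 = - \frac{17 \cdot 17}{3} \cdot 7 = - \frac{1}{3} \cdot 289 \cdot 7 = - \frac{289 \cdot 7}{3} = \left(-1\right) \frac{2023}{3} = - \frac{2023}{3}$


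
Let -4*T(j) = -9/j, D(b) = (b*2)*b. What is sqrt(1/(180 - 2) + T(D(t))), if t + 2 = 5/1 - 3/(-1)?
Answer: sqrt(18690)/712 ≈ 0.19201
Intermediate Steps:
t = 6 (t = -2 + (5/1 - 3/(-1)) = -2 + (5*1 - 3*(-1)) = -2 + (5 + 3) = -2 + 8 = 6)
D(b) = 2*b**2 (D(b) = (2*b)*b = 2*b**2)
T(j) = 9/(4*j) (T(j) = -(-9)/(4*j) = 9/(4*j))
sqrt(1/(180 - 2) + T(D(t))) = sqrt(1/(180 - 2) + 9/(4*((2*6**2)))) = sqrt(1/178 + 9/(4*((2*36)))) = sqrt(1/178 + (9/4)/72) = sqrt(1/178 + (9/4)*(1/72)) = sqrt(1/178 + 1/32) = sqrt(105/2848) = sqrt(18690)/712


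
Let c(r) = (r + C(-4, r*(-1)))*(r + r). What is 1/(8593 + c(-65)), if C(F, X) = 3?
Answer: 1/16653 ≈ 6.0049e-5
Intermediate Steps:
c(r) = 2*r*(3 + r) (c(r) = (r + 3)*(r + r) = (3 + r)*(2*r) = 2*r*(3 + r))
1/(8593 + c(-65)) = 1/(8593 + 2*(-65)*(3 - 65)) = 1/(8593 + 2*(-65)*(-62)) = 1/(8593 + 8060) = 1/16653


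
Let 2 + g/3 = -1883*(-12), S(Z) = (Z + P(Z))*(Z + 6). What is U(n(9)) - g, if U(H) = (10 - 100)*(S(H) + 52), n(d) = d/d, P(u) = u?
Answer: -73722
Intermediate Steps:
n(d) = 1
S(Z) = 2*Z*(6 + Z) (S(Z) = (Z + Z)*(Z + 6) = (2*Z)*(6 + Z) = 2*Z*(6 + Z))
U(H) = -4680 - 180*H*(6 + H) (U(H) = (10 - 100)*(2*H*(6 + H) + 52) = -90*(52 + 2*H*(6 + H)) = -4680 - 180*H*(6 + H))
g = 67782 (g = -6 + 3*(-1883*(-12)) = -6 + 3*22596 = -6 + 67788 = 67782)
U(n(9)) - g = (-4680 - 1080*1 - 180*1²) - 1*67782 = (-4680 - 1080 - 180*1) - 67782 = (-4680 - 1080 - 180) - 67782 = -5940 - 67782 = -73722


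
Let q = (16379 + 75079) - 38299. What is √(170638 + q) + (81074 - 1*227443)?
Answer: -146369 + √223797 ≈ -1.4590e+5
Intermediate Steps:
q = 53159 (q = 91458 - 38299 = 53159)
√(170638 + q) + (81074 - 1*227443) = √(170638 + 53159) + (81074 - 1*227443) = √223797 + (81074 - 227443) = √223797 - 146369 = -146369 + √223797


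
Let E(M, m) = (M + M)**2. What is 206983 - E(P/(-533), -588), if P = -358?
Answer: 58801080831/284089 ≈ 2.0698e+5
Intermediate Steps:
E(M, m) = 4*M**2 (E(M, m) = (2*M)**2 = 4*M**2)
206983 - E(P/(-533), -588) = 206983 - 4*(-358/(-533))**2 = 206983 - 4*(-358*(-1/533))**2 = 206983 - 4*(358/533)**2 = 206983 - 4*128164/284089 = 206983 - 1*512656/284089 = 206983 - 512656/284089 = 58801080831/284089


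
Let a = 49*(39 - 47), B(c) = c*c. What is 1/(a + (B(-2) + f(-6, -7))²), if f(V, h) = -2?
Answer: -1/388 ≈ -0.0025773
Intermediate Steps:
B(c) = c²
a = -392 (a = 49*(-8) = -392)
1/(a + (B(-2) + f(-6, -7))²) = 1/(-392 + ((-2)² - 2)²) = 1/(-392 + (4 - 2)²) = 1/(-392 + 2²) = 1/(-392 + 4) = 1/(-388) = -1/388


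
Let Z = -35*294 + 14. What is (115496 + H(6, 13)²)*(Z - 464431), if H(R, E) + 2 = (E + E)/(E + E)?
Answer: -54827234379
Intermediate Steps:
H(R, E) = -1 (H(R, E) = -2 + (E + E)/(E + E) = -2 + (2*E)/((2*E)) = -2 + (2*E)*(1/(2*E)) = -2 + 1 = -1)
Z = -10276 (Z = -10290 + 14 = -10276)
(115496 + H(6, 13)²)*(Z - 464431) = (115496 + (-1)²)*(-10276 - 464431) = (115496 + 1)*(-474707) = 115497*(-474707) = -54827234379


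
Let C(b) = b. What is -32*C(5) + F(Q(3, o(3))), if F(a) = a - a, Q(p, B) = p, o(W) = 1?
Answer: -160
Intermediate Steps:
F(a) = 0
-32*C(5) + F(Q(3, o(3))) = -32*5 + 0 = -160 + 0 = -160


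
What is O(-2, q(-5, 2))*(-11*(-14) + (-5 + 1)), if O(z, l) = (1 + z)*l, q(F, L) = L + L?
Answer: -600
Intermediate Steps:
q(F, L) = 2*L
O(z, l) = l*(1 + z)
O(-2, q(-5, 2))*(-11*(-14) + (-5 + 1)) = ((2*2)*(1 - 2))*(-11*(-14) + (-5 + 1)) = (4*(-1))*(154 - 4) = -4*150 = -600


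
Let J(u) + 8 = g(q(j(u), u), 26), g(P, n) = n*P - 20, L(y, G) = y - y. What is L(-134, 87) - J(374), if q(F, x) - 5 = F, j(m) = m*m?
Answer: -3636878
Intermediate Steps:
j(m) = m²
L(y, G) = 0
q(F, x) = 5 + F
g(P, n) = -20 + P*n (g(P, n) = P*n - 20 = -20 + P*n)
J(u) = 102 + 26*u² (J(u) = -8 + (-20 + (5 + u²)*26) = -8 + (-20 + (130 + 26*u²)) = -8 + (110 + 26*u²) = 102 + 26*u²)
L(-134, 87) - J(374) = 0 - (102 + 26*374²) = 0 - (102 + 26*139876) = 0 - (102 + 3636776) = 0 - 1*3636878 = 0 - 3636878 = -3636878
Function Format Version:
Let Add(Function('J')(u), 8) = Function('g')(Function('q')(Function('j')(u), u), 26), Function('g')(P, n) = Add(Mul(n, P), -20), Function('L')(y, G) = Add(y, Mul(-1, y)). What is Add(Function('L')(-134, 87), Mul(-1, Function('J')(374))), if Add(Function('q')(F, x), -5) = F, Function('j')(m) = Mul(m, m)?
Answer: -3636878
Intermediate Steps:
Function('j')(m) = Pow(m, 2)
Function('L')(y, G) = 0
Function('q')(F, x) = Add(5, F)
Function('g')(P, n) = Add(-20, Mul(P, n)) (Function('g')(P, n) = Add(Mul(P, n), -20) = Add(-20, Mul(P, n)))
Function('J')(u) = Add(102, Mul(26, Pow(u, 2))) (Function('J')(u) = Add(-8, Add(-20, Mul(Add(5, Pow(u, 2)), 26))) = Add(-8, Add(-20, Add(130, Mul(26, Pow(u, 2))))) = Add(-8, Add(110, Mul(26, Pow(u, 2)))) = Add(102, Mul(26, Pow(u, 2))))
Add(Function('L')(-134, 87), Mul(-1, Function('J')(374))) = Add(0, Mul(-1, Add(102, Mul(26, Pow(374, 2))))) = Add(0, Mul(-1, Add(102, Mul(26, 139876)))) = Add(0, Mul(-1, Add(102, 3636776))) = Add(0, Mul(-1, 3636878)) = Add(0, -3636878) = -3636878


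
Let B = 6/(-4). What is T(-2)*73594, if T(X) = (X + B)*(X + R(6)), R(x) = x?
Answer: -1030316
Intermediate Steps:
B = -3/2 (B = 6*(-¼) = -3/2 ≈ -1.5000)
T(X) = (6 + X)*(-3/2 + X) (T(X) = (X - 3/2)*(X + 6) = (-3/2 + X)*(6 + X) = (6 + X)*(-3/2 + X))
T(-2)*73594 = (-9 + (-2)² + (9/2)*(-2))*73594 = (-9 + 4 - 9)*73594 = -14*73594 = -1030316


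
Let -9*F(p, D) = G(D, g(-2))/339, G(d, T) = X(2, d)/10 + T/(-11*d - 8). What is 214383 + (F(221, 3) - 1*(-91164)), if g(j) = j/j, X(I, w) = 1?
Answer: 382211797739/1250910 ≈ 3.0555e+5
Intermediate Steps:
g(j) = 1
G(d, T) = ⅒ + T/(-8 - 11*d) (G(d, T) = 1/10 + T/(-11*d - 8) = 1*(⅒) + T/(-8 - 11*d) = ⅒ + T/(-8 - 11*d))
F(p, D) = -(-2 + 11*D)/(30510*(8 + 11*D)) (F(p, D) = -(8 - 10*1 + 11*D)/(10*(8 + 11*D))/(9*339) = -(8 - 10 + 11*D)/(10*(8 + 11*D))/(9*339) = -(-2 + 11*D)/(10*(8 + 11*D))/(9*339) = -(-2 + 11*D)/(30510*(8 + 11*D)))
214383 + (F(221, 3) - 1*(-91164)) = 214383 + ((2 - 11*3)/(30510*(8 + 11*3)) - 1*(-91164)) = 214383 + ((2 - 33)/(30510*(8 + 33)) + 91164) = 214383 + ((1/30510)*(-31)/41 + 91164) = 214383 + ((1/30510)*(1/41)*(-31) + 91164) = 214383 + (-31/1250910 + 91164) = 214383 + 114037959209/1250910 = 382211797739/1250910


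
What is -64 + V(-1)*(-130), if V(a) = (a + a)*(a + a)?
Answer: -584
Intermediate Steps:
V(a) = 4*a**2 (V(a) = (2*a)*(2*a) = 4*a**2)
-64 + V(-1)*(-130) = -64 + (4*(-1)**2)*(-130) = -64 + (4*1)*(-130) = -64 + 4*(-130) = -64 - 520 = -584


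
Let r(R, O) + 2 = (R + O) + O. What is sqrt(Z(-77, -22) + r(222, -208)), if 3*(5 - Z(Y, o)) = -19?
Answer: I*sqrt(1662)/3 ≈ 13.589*I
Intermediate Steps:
r(R, O) = -2 + R + 2*O (r(R, O) = -2 + ((R + O) + O) = -2 + ((O + R) + O) = -2 + (R + 2*O) = -2 + R + 2*O)
Z(Y, o) = 34/3 (Z(Y, o) = 5 - 1/3*(-19) = 5 + 19/3 = 34/3)
sqrt(Z(-77, -22) + r(222, -208)) = sqrt(34/3 + (-2 + 222 + 2*(-208))) = sqrt(34/3 + (-2 + 222 - 416)) = sqrt(34/3 - 196) = sqrt(-554/3) = I*sqrt(1662)/3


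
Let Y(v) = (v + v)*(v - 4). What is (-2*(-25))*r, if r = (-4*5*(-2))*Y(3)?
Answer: -12000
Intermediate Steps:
Y(v) = 2*v*(-4 + v) (Y(v) = (2*v)*(-4 + v) = 2*v*(-4 + v))
r = -240 (r = (-4*5*(-2))*(2*3*(-4 + 3)) = (-20*(-2))*(2*3*(-1)) = 40*(-6) = -240)
(-2*(-25))*r = -2*(-25)*(-240) = 50*(-240) = -12000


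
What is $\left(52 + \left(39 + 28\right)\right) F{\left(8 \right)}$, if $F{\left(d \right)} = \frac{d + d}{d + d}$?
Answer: $119$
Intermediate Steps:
$F{\left(d \right)} = 1$ ($F{\left(d \right)} = \frac{2 d}{2 d} = 2 d \frac{1}{2 d} = 1$)
$\left(52 + \left(39 + 28\right)\right) F{\left(8 \right)} = \left(52 + \left(39 + 28\right)\right) 1 = \left(52 + 67\right) 1 = 119 \cdot 1 = 119$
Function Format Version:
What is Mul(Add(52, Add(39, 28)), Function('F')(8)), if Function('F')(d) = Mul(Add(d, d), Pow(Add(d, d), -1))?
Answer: 119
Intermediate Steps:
Function('F')(d) = 1 (Function('F')(d) = Mul(Mul(2, d), Pow(Mul(2, d), -1)) = Mul(Mul(2, d), Mul(Rational(1, 2), Pow(d, -1))) = 1)
Mul(Add(52, Add(39, 28)), Function('F')(8)) = Mul(Add(52, Add(39, 28)), 1) = Mul(Add(52, 67), 1) = Mul(119, 1) = 119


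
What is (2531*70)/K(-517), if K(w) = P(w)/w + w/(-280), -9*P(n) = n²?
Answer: 446468400/149413 ≈ 2988.1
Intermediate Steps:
P(n) = -n²/9
K(w) = -289*w/2520 (K(w) = (-w²/9)/w + w/(-280) = -w/9 + w*(-1/280) = -w/9 - w/280 = -289*w/2520)
(2531*70)/K(-517) = (2531*70)/((-289/2520*(-517))) = 177170/(149413/2520) = 177170*(2520/149413) = 446468400/149413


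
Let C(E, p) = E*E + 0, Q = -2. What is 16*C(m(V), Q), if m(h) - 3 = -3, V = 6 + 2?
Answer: 0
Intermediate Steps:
V = 8
m(h) = 0 (m(h) = 3 - 3 = 0)
C(E, p) = E² (C(E, p) = E² + 0 = E²)
16*C(m(V), Q) = 16*0² = 16*0 = 0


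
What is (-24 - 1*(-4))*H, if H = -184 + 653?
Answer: -9380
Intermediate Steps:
H = 469
(-24 - 1*(-4))*H = (-24 - 1*(-4))*469 = (-24 + 4)*469 = -20*469 = -9380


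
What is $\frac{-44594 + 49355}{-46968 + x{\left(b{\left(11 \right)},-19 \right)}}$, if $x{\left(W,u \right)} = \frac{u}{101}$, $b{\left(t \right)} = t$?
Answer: $- \frac{480861}{4743787} \approx -0.10137$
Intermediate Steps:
$x{\left(W,u \right)} = \frac{u}{101}$ ($x{\left(W,u \right)} = u \frac{1}{101} = \frac{u}{101}$)
$\frac{-44594 + 49355}{-46968 + x{\left(b{\left(11 \right)},-19 \right)}} = \frac{-44594 + 49355}{-46968 + \frac{1}{101} \left(-19\right)} = \frac{4761}{-46968 - \frac{19}{101}} = \frac{4761}{- \frac{4743787}{101}} = 4761 \left(- \frac{101}{4743787}\right) = - \frac{480861}{4743787}$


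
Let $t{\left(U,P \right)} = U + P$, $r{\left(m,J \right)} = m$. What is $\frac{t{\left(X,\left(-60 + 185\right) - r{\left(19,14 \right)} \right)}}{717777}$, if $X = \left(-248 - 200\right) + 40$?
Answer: $- \frac{302}{717777} \approx -0.00042074$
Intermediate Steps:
$X = -408$ ($X = -448 + 40 = -408$)
$t{\left(U,P \right)} = P + U$
$\frac{t{\left(X,\left(-60 + 185\right) - r{\left(19,14 \right)} \right)}}{717777} = \frac{\left(\left(-60 + 185\right) - 19\right) - 408}{717777} = \left(\left(125 - 19\right) - 408\right) \frac{1}{717777} = \left(106 - 408\right) \frac{1}{717777} = \left(-302\right) \frac{1}{717777} = - \frac{302}{717777}$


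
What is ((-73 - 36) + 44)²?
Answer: 4225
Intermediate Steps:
((-73 - 36) + 44)² = (-109 + 44)² = (-65)² = 4225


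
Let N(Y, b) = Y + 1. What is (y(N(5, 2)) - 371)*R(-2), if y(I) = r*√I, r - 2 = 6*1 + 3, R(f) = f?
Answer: 742 - 22*√6 ≈ 688.11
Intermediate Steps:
N(Y, b) = 1 + Y
r = 11 (r = 2 + (6*1 + 3) = 2 + (6 + 3) = 2 + 9 = 11)
y(I) = 11*√I
(y(N(5, 2)) - 371)*R(-2) = (11*√(1 + 5) - 371)*(-2) = (11*√6 - 371)*(-2) = (-371 + 11*√6)*(-2) = 742 - 22*√6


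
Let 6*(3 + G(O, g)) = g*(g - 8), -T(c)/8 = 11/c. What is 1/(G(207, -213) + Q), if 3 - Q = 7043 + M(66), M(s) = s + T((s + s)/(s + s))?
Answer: 2/1649 ≈ 0.0012129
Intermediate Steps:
T(c) = -88/c
M(s) = -88 + s (M(s) = s - 88/((s + s)/(s + s)) = s - 88/((2*s)/((2*s))) = s - 88/((2*s)*(1/(2*s))) = s - 88/1 = s - 88*1 = s - 88 = -88 + s)
G(O, g) = -3 + g*(-8 + g)/6 (G(O, g) = -3 + (g*(g - 8))/6 = -3 + (g*(-8 + g))/6 = -3 + g*(-8 + g)/6)
Q = -7018 (Q = 3 - (7043 + (-88 + 66)) = 3 - (7043 - 22) = 3 - 1*7021 = 3 - 7021 = -7018)
1/(G(207, -213) + Q) = 1/((-3 - 4/3*(-213) + (1/6)*(-213)**2) - 7018) = 1/((-3 + 284 + (1/6)*45369) - 7018) = 1/((-3 + 284 + 15123/2) - 7018) = 1/(15685/2 - 7018) = 1/(1649/2) = 2/1649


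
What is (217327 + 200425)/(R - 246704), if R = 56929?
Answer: -417752/189775 ≈ -2.2013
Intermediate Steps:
(217327 + 200425)/(R - 246704) = (217327 + 200425)/(56929 - 246704) = 417752/(-189775) = 417752*(-1/189775) = -417752/189775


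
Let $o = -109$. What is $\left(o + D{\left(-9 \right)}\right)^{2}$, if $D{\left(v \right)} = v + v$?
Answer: $16129$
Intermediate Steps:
$D{\left(v \right)} = 2 v$
$\left(o + D{\left(-9 \right)}\right)^{2} = \left(-109 + 2 \left(-9\right)\right)^{2} = \left(-109 - 18\right)^{2} = \left(-127\right)^{2} = 16129$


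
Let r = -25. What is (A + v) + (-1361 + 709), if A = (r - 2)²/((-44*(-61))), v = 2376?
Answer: 4627945/2684 ≈ 1724.3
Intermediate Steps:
A = 729/2684 (A = (-25 - 2)²/((-44*(-61))) = (-27)²/2684 = 729*(1/2684) = 729/2684 ≈ 0.27161)
(A + v) + (-1361 + 709) = (729/2684 + 2376) + (-1361 + 709) = 6377913/2684 - 652 = 4627945/2684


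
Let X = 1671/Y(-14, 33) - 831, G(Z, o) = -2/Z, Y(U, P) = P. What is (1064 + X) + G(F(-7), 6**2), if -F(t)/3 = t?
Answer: 65498/231 ≈ 283.54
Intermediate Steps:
F(t) = -3*t
X = -8584/11 (X = 1671/33 - 831 = 1671*(1/33) - 831 = 557/11 - 831 = -8584/11 ≈ -780.36)
(1064 + X) + G(F(-7), 6**2) = (1064 - 8584/11) - 2/((-3*(-7))) = 3120/11 - 2/21 = 65498/231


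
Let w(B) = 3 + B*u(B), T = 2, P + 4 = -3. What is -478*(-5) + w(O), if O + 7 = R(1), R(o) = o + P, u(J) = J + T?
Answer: 2536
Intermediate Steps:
P = -7 (P = -4 - 3 = -7)
u(J) = 2 + J (u(J) = J + 2 = 2 + J)
R(o) = -7 + o (R(o) = o - 7 = -7 + o)
O = -13 (O = -7 + (-7 + 1) = -7 - 6 = -13)
w(B) = 3 + B*(2 + B)
-478*(-5) + w(O) = -478*(-5) + (3 - 13*(2 - 13)) = 2390 + (3 - 13*(-11)) = 2390 + (3 + 143) = 2390 + 146 = 2536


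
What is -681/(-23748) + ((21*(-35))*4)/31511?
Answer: -16120043/249441076 ≈ -0.064625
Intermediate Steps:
-681/(-23748) + ((21*(-35))*4)/31511 = -681*(-1/23748) - 735*4*(1/31511) = 227/7916 - 2940*1/31511 = 227/7916 - 2940/31511 = -16120043/249441076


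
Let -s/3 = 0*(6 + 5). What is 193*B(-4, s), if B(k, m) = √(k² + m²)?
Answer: 772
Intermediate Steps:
s = 0 (s = -0*(6 + 5) = -0*11 = -3*0 = 0)
193*B(-4, s) = 193*√((-4)² + 0²) = 193*√(16 + 0) = 193*√16 = 193*4 = 772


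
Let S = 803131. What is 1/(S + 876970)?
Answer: 1/1680101 ≈ 5.9520e-7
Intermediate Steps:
1/(S + 876970) = 1/(803131 + 876970) = 1/1680101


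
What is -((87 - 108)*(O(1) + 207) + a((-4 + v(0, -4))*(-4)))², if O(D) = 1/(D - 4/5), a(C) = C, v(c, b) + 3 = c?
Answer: -19571776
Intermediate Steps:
v(c, b) = -3 + c
O(D) = 1/(-⅘ + D) (O(D) = 1/(D - 4*⅕) = 1/(D - ⅘) = 1/(-⅘ + D))
-((87 - 108)*(O(1) + 207) + a((-4 + v(0, -4))*(-4)))² = -((87 - 108)*(5/(-4 + 5*1) + 207) + (-4 + (-3 + 0))*(-4))² = -(-21*(5/(-4 + 5) + 207) + (-4 - 3)*(-4))² = -(-21*(5/1 + 207) - 7*(-4))² = -(-21*(5*1 + 207) + 28)² = -(-21*(5 + 207) + 28)² = -(-21*212 + 28)² = -(-4452 + 28)² = -1*(-4424)² = -1*19571776 = -19571776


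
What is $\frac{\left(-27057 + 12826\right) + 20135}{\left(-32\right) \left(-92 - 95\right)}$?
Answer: $\frac{369}{374} \approx 0.98663$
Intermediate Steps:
$\frac{\left(-27057 + 12826\right) + 20135}{\left(-32\right) \left(-92 - 95\right)} = \frac{-14231 + 20135}{\left(-32\right) \left(-187\right)} = \frac{5904}{5984} = 5904 \cdot \frac{1}{5984} = \frac{369}{374}$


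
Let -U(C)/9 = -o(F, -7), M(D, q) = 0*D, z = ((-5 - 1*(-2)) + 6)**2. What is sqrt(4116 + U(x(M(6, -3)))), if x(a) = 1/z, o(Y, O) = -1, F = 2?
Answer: 37*sqrt(3) ≈ 64.086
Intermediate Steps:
z = 9 (z = ((-5 + 2) + 6)**2 = (-3 + 6)**2 = 3**2 = 9)
M(D, q) = 0
x(a) = 1/9
U(C) = -9 (U(C) = -(-9)*(-1) = -9*1 = -9)
sqrt(4116 + U(x(M(6, -3)))) = sqrt(4116 - 9) = sqrt(4107) = 37*sqrt(3)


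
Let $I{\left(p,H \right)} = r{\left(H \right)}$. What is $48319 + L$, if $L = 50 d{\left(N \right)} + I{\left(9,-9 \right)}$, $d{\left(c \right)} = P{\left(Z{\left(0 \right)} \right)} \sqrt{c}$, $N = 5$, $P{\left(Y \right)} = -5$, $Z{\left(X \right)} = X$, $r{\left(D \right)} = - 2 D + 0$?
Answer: $48337 - 250 \sqrt{5} \approx 47778.0$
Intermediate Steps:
$r{\left(D \right)} = - 2 D$
$I{\left(p,H \right)} = - 2 H$
$d{\left(c \right)} = - 5 \sqrt{c}$
$L = 18 - 250 \sqrt{5}$ ($L = 50 \left(- 5 \sqrt{5}\right) - -18 = - 250 \sqrt{5} + 18 = 18 - 250 \sqrt{5} \approx -541.02$)
$48319 + L = 48319 + \left(18 - 250 \sqrt{5}\right) = 48337 - 250 \sqrt{5}$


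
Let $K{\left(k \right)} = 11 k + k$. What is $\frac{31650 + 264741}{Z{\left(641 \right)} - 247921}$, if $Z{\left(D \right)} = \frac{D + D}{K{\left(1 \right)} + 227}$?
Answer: $- \frac{70837449}{59251837} \approx -1.1955$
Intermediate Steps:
$K{\left(k \right)} = 12 k$
$Z{\left(D \right)} = \frac{2 D}{239}$ ($Z{\left(D \right)} = \frac{D + D}{12 \cdot 1 + 227} = \frac{2 D}{12 + 227} = \frac{2 D}{239}$)
$\frac{31650 + 264741}{Z{\left(641 \right)} - 247921} = \frac{31650 + 264741}{\frac{2}{239} \cdot 641 - 247921} = \frac{296391}{\frac{1282}{239} - 247921} = \frac{296391}{- \frac{59251837}{239}} = 296391 \left(- \frac{239}{59251837}\right) = - \frac{70837449}{59251837}$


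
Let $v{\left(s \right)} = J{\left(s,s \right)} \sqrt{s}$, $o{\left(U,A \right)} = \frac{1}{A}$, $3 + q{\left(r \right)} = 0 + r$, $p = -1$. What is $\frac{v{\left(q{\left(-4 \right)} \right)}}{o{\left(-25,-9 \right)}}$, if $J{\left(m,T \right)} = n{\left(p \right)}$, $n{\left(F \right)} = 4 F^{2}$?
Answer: $- 36 i \sqrt{7} \approx - 95.247 i$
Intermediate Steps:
$q{\left(r \right)} = -3 + r$ ($q{\left(r \right)} = -3 + \left(0 + r\right) = -3 + r$)
$J{\left(m,T \right)} = 4$ ($J{\left(m,T \right)} = 4 \left(-1\right)^{2} = 4 \cdot 1 = 4$)
$v{\left(s \right)} = 4 \sqrt{s}$
$\frac{v{\left(q{\left(-4 \right)} \right)}}{o{\left(-25,-9 \right)}} = \frac{4 \sqrt{-3 - 4}}{\frac{1}{-9}} = \frac{4 \sqrt{-7}}{- \frac{1}{9}} = 4 i \sqrt{7} \left(-9\right) = - 36 i \sqrt{7}$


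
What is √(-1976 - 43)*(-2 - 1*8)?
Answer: -10*I*√2019 ≈ -449.33*I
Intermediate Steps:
√(-1976 - 43)*(-2 - 1*8) = √(-2019)*(-2 - 8) = (I*√2019)*(-10) = -10*I*√2019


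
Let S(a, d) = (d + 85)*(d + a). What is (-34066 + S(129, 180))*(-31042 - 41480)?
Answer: -3467929518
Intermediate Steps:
S(a, d) = (85 + d)*(a + d)
(-34066 + S(129, 180))*(-31042 - 41480) = (-34066 + (180² + 85*129 + 85*180 + 129*180))*(-31042 - 41480) = (-34066 + (32400 + 10965 + 15300 + 23220))*(-72522) = (-34066 + 81885)*(-72522) = 47819*(-72522) = -3467929518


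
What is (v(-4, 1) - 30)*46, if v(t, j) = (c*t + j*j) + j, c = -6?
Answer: -184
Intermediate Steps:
v(t, j) = j + j**2 - 6*t (v(t, j) = (-6*t + j*j) + j = (-6*t + j**2) + j = (j**2 - 6*t) + j = j + j**2 - 6*t)
(v(-4, 1) - 30)*46 = ((1 + 1**2 - 6*(-4)) - 30)*46 = ((1 + 1 + 24) - 30)*46 = (26 - 30)*46 = -4*46 = -184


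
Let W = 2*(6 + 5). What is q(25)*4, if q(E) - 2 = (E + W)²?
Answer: 8844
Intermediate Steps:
W = 22 (W = 2*11 = 22)
q(E) = 2 + (22 + E)² (q(E) = 2 + (E + 22)² = 2 + (22 + E)²)
q(25)*4 = (2 + (22 + 25)²)*4 = (2 + 47²)*4 = (2 + 2209)*4 = 2211*4 = 8844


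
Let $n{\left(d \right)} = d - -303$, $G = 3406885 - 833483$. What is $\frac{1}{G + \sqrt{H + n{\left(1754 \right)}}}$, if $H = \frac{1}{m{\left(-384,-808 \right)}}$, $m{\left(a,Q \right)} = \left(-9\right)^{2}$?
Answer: $\frac{104222781}{268207112987653} - \frac{9 \sqrt{166618}}{536414225975306} \approx 3.8858 \cdot 10^{-7}$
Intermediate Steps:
$m{\left(a,Q \right)} = 81$
$H = \frac{1}{81} \approx 0.012346$
$G = 2573402$ ($G = 3406885 - 833483 = 2573402$)
$n{\left(d \right)} = 303 + d$ ($n{\left(d \right)} = d + 303 = 303 + d$)
$\frac{1}{G + \sqrt{H + n{\left(1754 \right)}}} = \frac{1}{2573402 + \sqrt{\frac{1}{81} + \left(303 + 1754\right)}} = \frac{1}{2573402 + \sqrt{\frac{1}{81} + 2057}} = \frac{1}{2573402 + \sqrt{\frac{166618}{81}}} = \frac{1}{2573402 + \frac{\sqrt{166618}}{9}}$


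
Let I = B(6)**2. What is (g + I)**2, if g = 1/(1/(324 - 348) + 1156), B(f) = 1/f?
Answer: 818360449/997497567504 ≈ 0.00082041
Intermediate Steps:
g = 24/27743 (g = 1/(1/(-24) + 1156) = 1/(-1/24 + 1156) = 1/(27743/24) = 24/27743 ≈ 0.00086508)
I = 1/36 (I = (1/6)**2 = 1/36 ≈ 0.027778)
(g + I)**2 = (24/27743 + 1/36)**2 = (28607/998748)**2 = 818360449/997497567504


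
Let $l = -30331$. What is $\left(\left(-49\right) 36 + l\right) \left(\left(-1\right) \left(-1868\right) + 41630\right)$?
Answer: $-1396068310$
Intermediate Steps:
$\left(\left(-49\right) 36 + l\right) \left(\left(-1\right) \left(-1868\right) + 41630\right) = \left(\left(-49\right) 36 - 30331\right) \left(\left(-1\right) \left(-1868\right) + 41630\right) = \left(-1764 - 30331\right) \left(1868 + 41630\right) = \left(-32095\right) 43498 = -1396068310$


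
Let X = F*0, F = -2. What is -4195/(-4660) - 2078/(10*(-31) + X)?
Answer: 1098393/144460 ≈ 7.6034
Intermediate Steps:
X = 0 (X = -2*0 = 0)
-4195/(-4660) - 2078/(10*(-31) + X) = -4195/(-4660) - 2078/(10*(-31) + 0) = -4195*(-1/4660) - 2078/(-310 + 0) = 839/932 - 2078/(-310) = 839/932 - 2078*(-1/310) = 839/932 + 1039/155 = 1098393/144460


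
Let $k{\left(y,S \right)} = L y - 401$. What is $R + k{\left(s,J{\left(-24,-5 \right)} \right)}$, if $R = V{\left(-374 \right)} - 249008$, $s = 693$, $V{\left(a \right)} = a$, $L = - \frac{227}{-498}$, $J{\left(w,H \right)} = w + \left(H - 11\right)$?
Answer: $- \frac{41411541}{166} \approx -2.4947 \cdot 10^{5}$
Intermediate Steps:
$J{\left(w,H \right)} = -11 + H + w$ ($J{\left(w,H \right)} = w + \left(-11 + H\right) = -11 + H + w$)
$L = \frac{227}{498}$ ($L = \left(-227\right) \left(- \frac{1}{498}\right) = \frac{227}{498} \approx 0.45582$)
$k{\left(y,S \right)} = -401 + \frac{227 y}{498}$ ($k{\left(y,S \right)} = \frac{227 y}{498} - 401 = -401 + \frac{227 y}{498}$)
$R = -249382$ ($R = -374 - 249008 = -249382$)
$R + k{\left(s,J{\left(-24,-5 \right)} \right)} = -249382 + \left(-401 + \frac{227}{498} \cdot 693\right) = -249382 + \left(-401 + \frac{52437}{166}\right) = -249382 - \frac{14129}{166} = - \frac{41411541}{166}$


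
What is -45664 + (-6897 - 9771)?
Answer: -62332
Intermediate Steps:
-45664 + (-6897 - 9771) = -45664 - 16668 = -62332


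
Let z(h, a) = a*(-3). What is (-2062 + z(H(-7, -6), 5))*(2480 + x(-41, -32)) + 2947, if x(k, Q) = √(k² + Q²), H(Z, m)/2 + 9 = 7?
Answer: -5148013 - 2077*√2705 ≈ -5.2560e+6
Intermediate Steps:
H(Z, m) = -4 (H(Z, m) = -18 + 2*7 = -18 + 14 = -4)
z(h, a) = -3*a
x(k, Q) = √(Q² + k²)
(-2062 + z(H(-7, -6), 5))*(2480 + x(-41, -32)) + 2947 = (-2062 - 3*5)*(2480 + √((-32)² + (-41)²)) + 2947 = (-2062 - 15)*(2480 + √(1024 + 1681)) + 2947 = -2077*(2480 + √2705) + 2947 = (-5150960 - 2077*√2705) + 2947 = -5148013 - 2077*√2705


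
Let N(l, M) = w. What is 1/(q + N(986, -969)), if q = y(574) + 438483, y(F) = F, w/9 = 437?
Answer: 1/442990 ≈ 2.2574e-6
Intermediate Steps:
w = 3933 (w = 9*437 = 3933)
N(l, M) = 3933
q = 439057 (q = 574 + 438483 = 439057)
1/(q + N(986, -969)) = 1/(439057 + 3933) = 1/442990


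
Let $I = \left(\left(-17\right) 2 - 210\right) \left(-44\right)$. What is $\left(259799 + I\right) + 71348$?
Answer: $341883$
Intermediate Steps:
$I = 10736$ ($I = \left(-34 - 210\right) \left(-44\right) = \left(-244\right) \left(-44\right) = 10736$)
$\left(259799 + I\right) + 71348 = \left(259799 + 10736\right) + 71348 = 270535 + 71348 = 341883$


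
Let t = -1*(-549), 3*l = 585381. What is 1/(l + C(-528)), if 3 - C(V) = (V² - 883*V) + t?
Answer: -1/550427 ≈ -1.8168e-6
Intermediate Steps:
l = 195127 (l = (⅓)*585381 = 195127)
t = 549
C(V) = -546 - V² + 883*V (C(V) = 3 - ((V² - 883*V) + 549) = 3 - (549 + V² - 883*V) = 3 + (-549 - V² + 883*V) = -546 - V² + 883*V)
1/(l + C(-528)) = 1/(195127 + (-546 - 1*(-528)² + 883*(-528))) = 1/(195127 + (-546 - 1*278784 - 466224)) = 1/(195127 + (-546 - 278784 - 466224)) = 1/(195127 - 745554) = 1/(-550427) = -1/550427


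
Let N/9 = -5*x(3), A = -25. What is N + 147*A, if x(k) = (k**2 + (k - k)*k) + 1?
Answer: -4125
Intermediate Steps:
x(k) = 1 + k**2 (x(k) = (k**2 + 0*k) + 1 = (k**2 + 0) + 1 = k**2 + 1 = 1 + k**2)
N = -450 (N = 9*(-5*(1 + 3**2)) = 9*(-5*(1 + 9)) = 9*(-5*10) = 9*(-50) = -450)
N + 147*A = -450 + 147*(-25) = -450 - 3675 = -4125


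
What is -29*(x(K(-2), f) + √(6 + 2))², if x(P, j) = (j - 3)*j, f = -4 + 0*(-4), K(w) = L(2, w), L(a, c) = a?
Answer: -22968 - 3248*√2 ≈ -27561.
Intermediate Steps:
K(w) = 2
f = -4 (f = -4 + 0 = -4)
x(P, j) = j*(-3 + j) (x(P, j) = (-3 + j)*j = j*(-3 + j))
-29*(x(K(-2), f) + √(6 + 2))² = -29*(-4*(-3 - 4) + √(6 + 2))² = -29*(-4*(-7) + √8)² = -29*(28 + 2*√2)²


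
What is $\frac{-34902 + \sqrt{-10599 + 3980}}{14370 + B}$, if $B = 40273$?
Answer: $- \frac{34902}{54643} + \frac{i \sqrt{6619}}{54643} \approx -0.63873 + 0.0014889 i$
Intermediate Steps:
$\frac{-34902 + \sqrt{-10599 + 3980}}{14370 + B} = \frac{-34902 + \sqrt{-10599 + 3980}}{14370 + 40273} = \frac{-34902 + \sqrt{-6619}}{54643} = \left(-34902 + i \sqrt{6619}\right) \frac{1}{54643} = - \frac{34902}{54643} + \frac{i \sqrt{6619}}{54643}$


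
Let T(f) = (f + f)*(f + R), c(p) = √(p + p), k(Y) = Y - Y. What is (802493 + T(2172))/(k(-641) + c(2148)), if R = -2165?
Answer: 832901*√1074/2148 ≈ 12708.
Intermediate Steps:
k(Y) = 0
c(p) = √2*√p (c(p) = √(2*p) = √2*√p)
T(f) = 2*f*(-2165 + f) (T(f) = (f + f)*(f - 2165) = (2*f)*(-2165 + f) = 2*f*(-2165 + f))
(802493 + T(2172))/(k(-641) + c(2148)) = (802493 + 2*2172*(-2165 + 2172))/(0 + √2*√2148) = (802493 + 2*2172*7)/(0 + √2*(2*√537)) = (802493 + 30408)/(0 + 2*√1074) = 832901/((2*√1074)) = 832901*(√1074/2148) = 832901*√1074/2148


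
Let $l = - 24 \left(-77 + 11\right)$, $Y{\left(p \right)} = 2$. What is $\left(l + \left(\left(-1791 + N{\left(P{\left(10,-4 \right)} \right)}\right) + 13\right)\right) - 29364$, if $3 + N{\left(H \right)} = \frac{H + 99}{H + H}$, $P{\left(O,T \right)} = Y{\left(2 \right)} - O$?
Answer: $- \frac{473067}{16} \approx -29567.0$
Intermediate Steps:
$l = 1584$ ($l = \left(-24\right) \left(-66\right) = 1584$)
$P{\left(O,T \right)} = 2 - O$
$N{\left(H \right)} = -3 + \frac{99 + H}{2 H}$ ($N{\left(H \right)} = -3 + \frac{H + 99}{H + H} = -3 + \frac{99 + H}{2 H}$)
$\left(l + \left(\left(-1791 + N{\left(P{\left(10,-4 \right)} \right)}\right) + 13\right)\right) - 29364 = \left(1584 + \left(\left(-1791 + \frac{99 - 5 \left(2 - 10\right)}{2 \left(2 - 10\right)}\right) + 13\right)\right) - 29364 = \left(1584 + \left(\left(-1791 + \frac{99 - -40}{2 \left(-8\right)}\right) + 13\right)\right) - 29364 = \left(1584 - \left(1778 + \frac{99 + 40}{16}\right)\right) - 29364 = \left(1584 + \left(\left(-1791 + \frac{1}{2} \left(- \frac{1}{8}\right) 139\right) + 13\right)\right) - 29364 = \left(1584 + \left(\left(-1791 - \frac{139}{16}\right) + 13\right)\right) - 29364 = \left(1584 + \left(- \frac{28795}{16} + 13\right)\right) - 29364 = \left(1584 - \frac{28587}{16}\right) - 29364 = - \frac{3243}{16} - 29364 = - \frac{473067}{16}$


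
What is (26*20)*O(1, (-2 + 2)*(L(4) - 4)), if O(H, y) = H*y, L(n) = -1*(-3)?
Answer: 0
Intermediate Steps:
L(n) = 3
(26*20)*O(1, (-2 + 2)*(L(4) - 4)) = (26*20)*(1*((-2 + 2)*(3 - 4))) = 520*(1*(0*(-1))) = 520*(1*0) = 520*0 = 0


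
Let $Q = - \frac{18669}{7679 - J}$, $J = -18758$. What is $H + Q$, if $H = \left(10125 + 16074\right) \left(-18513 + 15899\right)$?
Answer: $- \frac{1810516443951}{26437} \approx -6.8484 \cdot 10^{7}$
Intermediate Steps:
$H = -68484186$ ($H = 26199 \left(-2614\right) = -68484186$)
$Q = - \frac{18669}{26437}$ ($Q = - \frac{18669}{7679 - -18758} = - \frac{18669}{7679 + 18758} = - \frac{18669}{26437} \approx -0.70617$)
$H + Q = -68484186 - \frac{18669}{26437} = - \frac{1810516443951}{26437}$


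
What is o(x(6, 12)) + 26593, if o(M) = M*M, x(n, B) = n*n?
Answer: 27889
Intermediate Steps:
x(n, B) = n²
o(M) = M²
o(x(6, 12)) + 26593 = (6²)² + 26593 = 36² + 26593 = 1296 + 26593 = 27889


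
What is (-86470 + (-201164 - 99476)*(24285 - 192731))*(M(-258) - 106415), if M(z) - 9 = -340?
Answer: -5405779583971620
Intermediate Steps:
M(z) = -331 (M(z) = 9 - 340 = -331)
(-86470 + (-201164 - 99476)*(24285 - 192731))*(M(-258) - 106415) = (-86470 + (-201164 - 99476)*(24285 - 192731))*(-331 - 106415) = (-86470 - 300640*(-168446))*(-106746) = (-86470 + 50641605440)*(-106746) = 50641518970*(-106746) = -5405779583971620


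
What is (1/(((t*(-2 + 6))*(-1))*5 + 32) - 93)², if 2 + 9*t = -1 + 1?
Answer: 929945025/107584 ≈ 8643.9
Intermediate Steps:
t = -2/9 (t = -2/9 + (-1 + 1)/9 = -2/9 + (⅑)*0 = -2/9 + 0 = -2/9 ≈ -0.22222)
(1/(((t*(-2 + 6))*(-1))*5 + 32) - 93)² = (1/((-2*(-2 + 6)/9*(-1))*5 + 32) - 93)² = (1/((-2/9*4*(-1))*5 + 32) - 93)² = (1/(-8/9*(-1)*5 + 32) - 93)² = (1/((8/9)*5 + 32) - 93)² = (1/(40/9 + 32) - 93)² = (1/(328/9) - 93)² = (9/328 - 93)² = (-30495/328)² = 929945025/107584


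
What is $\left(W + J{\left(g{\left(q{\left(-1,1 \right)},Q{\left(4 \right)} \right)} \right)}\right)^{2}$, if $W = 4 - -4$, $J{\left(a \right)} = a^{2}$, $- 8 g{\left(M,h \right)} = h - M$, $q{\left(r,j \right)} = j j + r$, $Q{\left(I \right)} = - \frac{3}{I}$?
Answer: $\frac{67256401}{1048576} \approx 64.141$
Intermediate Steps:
$q{\left(r,j \right)} = r + j^{2}$ ($q{\left(r,j \right)} = j^{2} + r = r + j^{2}$)
$g{\left(M,h \right)} = - \frac{h}{8} + \frac{M}{8}$ ($g{\left(M,h \right)} = - \frac{h - M}{8} = - \frac{h}{8} + \frac{M}{8}$)
$W = 8$ ($W = 4 + 4 = 8$)
$\left(W + J{\left(g{\left(q{\left(-1,1 \right)},Q{\left(4 \right)} \right)} \right)}\right)^{2} = \left(8 + \left(- \frac{\left(-3\right) \frac{1}{4}}{8} + \frac{-1 + 1^{2}}{8}\right)^{2}\right)^{2} = \left(8 + \left(- \frac{\left(-3\right) \frac{1}{4}}{8} + \frac{-1 + 1}{8}\right)^{2}\right)^{2} = \left(8 + \left(\left(- \frac{1}{8}\right) \left(- \frac{3}{4}\right) + \frac{1}{8} \cdot 0\right)^{2}\right)^{2} = \left(8 + \left(\frac{3}{32} + 0\right)^{2}\right)^{2} = \left(8 + \left(\frac{3}{32}\right)^{2}\right)^{2} = \left(8 + \frac{9}{1024}\right)^{2} = \left(\frac{8201}{1024}\right)^{2} = \frac{67256401}{1048576}$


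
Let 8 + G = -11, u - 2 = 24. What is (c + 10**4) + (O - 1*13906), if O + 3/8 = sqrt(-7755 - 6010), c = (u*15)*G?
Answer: -90531/8 + I*sqrt(13765) ≈ -11316.0 + 117.32*I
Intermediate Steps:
u = 26 (u = 2 + 24 = 26)
G = -19 (G = -8 - 11 = -19)
c = -7410 (c = (26*15)*(-19) = 390*(-19) = -7410)
O = -3/8 + I*sqrt(13765) (O = -3/8 + sqrt(-7755 - 6010) = -3/8 + sqrt(-13765) = -3/8 + I*sqrt(13765) ≈ -0.375 + 117.32*I)
(c + 10**4) + (O - 1*13906) = (-7410 + 10**4) + ((-3/8 + I*sqrt(13765)) - 1*13906) = (-7410 + 10000) + ((-3/8 + I*sqrt(13765)) - 13906) = 2590 + (-111251/8 + I*sqrt(13765)) = -90531/8 + I*sqrt(13765)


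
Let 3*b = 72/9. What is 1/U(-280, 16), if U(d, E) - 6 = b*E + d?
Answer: -3/694 ≈ -0.0043228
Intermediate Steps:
b = 8/3 (b = (72/9)/3 = (72*(⅑))/3 = (⅓)*8 = 8/3 ≈ 2.6667)
U(d, E) = 6 + d + 8*E/3 (U(d, E) = 6 + (8*E/3 + d) = 6 + (d + 8*E/3) = 6 + d + 8*E/3)
1/U(-280, 16) = 1/(6 - 280 + (8/3)*16) = 1/(6 - 280 + 128/3) = 1/(-694/3) = -3/694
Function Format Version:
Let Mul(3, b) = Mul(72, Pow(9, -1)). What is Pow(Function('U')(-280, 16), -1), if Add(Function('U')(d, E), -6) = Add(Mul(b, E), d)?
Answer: Rational(-3, 694) ≈ -0.0043228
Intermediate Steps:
b = Rational(8, 3) (b = Mul(Rational(1, 3), Mul(72, Pow(9, -1))) = Mul(Rational(1, 3), Mul(72, Rational(1, 9))) = Mul(Rational(1, 3), 8) = Rational(8, 3) ≈ 2.6667)
Function('U')(d, E) = Add(6, d, Mul(Rational(8, 3), E)) (Function('U')(d, E) = Add(6, Add(Mul(Rational(8, 3), E), d)) = Add(6, Add(d, Mul(Rational(8, 3), E))) = Add(6, d, Mul(Rational(8, 3), E)))
Pow(Function('U')(-280, 16), -1) = Pow(Add(6, -280, Mul(Rational(8, 3), 16)), -1) = Pow(Add(6, -280, Rational(128, 3)), -1) = Pow(Rational(-694, 3), -1) = Rational(-3, 694)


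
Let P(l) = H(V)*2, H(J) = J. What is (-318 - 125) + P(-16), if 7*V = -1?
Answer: -3103/7 ≈ -443.29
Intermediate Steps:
V = -⅐ (V = (⅐)*(-1) = -⅐ ≈ -0.14286)
P(l) = -2/7 (P(l) = -⅐*2 = -2/7)
(-318 - 125) + P(-16) = (-318 - 125) - 2/7 = -443 - 2/7 = -3103/7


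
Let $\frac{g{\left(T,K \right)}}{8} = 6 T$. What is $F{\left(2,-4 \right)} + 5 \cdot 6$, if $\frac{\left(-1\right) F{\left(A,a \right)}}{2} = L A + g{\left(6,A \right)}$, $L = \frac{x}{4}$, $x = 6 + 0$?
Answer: $-552$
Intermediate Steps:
$x = 6$
$g{\left(T,K \right)} = 48 T$ ($g{\left(T,K \right)} = 8 \cdot 6 T = 48 T$)
$L = \frac{3}{2}$ ($L = \frac{6}{4} = 6 \cdot \frac{1}{4} = \frac{3}{2} \approx 1.5$)
$F{\left(A,a \right)} = -576 - 3 A$ ($F{\left(A,a \right)} = - 2 \left(\frac{3 A}{2} + 48 \cdot 6\right) = - 2 \left(\frac{3 A}{2} + 288\right) = - 2 \left(288 + \frac{3 A}{2}\right) = -576 - 3 A$)
$F{\left(2,-4 \right)} + 5 \cdot 6 = \left(-576 - 6\right) + 5 \cdot 6 = \left(-576 - 6\right) + 30 = -582 + 30 = -552$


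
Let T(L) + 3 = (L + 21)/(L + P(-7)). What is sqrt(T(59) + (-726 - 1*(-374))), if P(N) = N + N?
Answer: 17*I*sqrt(11)/3 ≈ 18.794*I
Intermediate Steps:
P(N) = 2*N
T(L) = -3 + (21 + L)/(-14 + L) (T(L) = -3 + (L + 21)/(L + 2*(-7)) = -3 + (21 + L)/(L - 14) = -3 + (21 + L)/(-14 + L))
sqrt(T(59) + (-726 - 1*(-374))) = sqrt((63 - 2*59)/(-14 + 59) + (-726 - 1*(-374))) = sqrt((63 - 118)/45 + (-726 + 374)) = sqrt((1/45)*(-55) - 352) = sqrt(-11/9 - 352) = sqrt(-3179/9) = 17*I*sqrt(11)/3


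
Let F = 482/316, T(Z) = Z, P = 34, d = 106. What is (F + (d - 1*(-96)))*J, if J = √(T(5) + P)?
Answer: 32157*√39/158 ≈ 1271.0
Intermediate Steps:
F = 241/158 (F = 482*(1/316) = 241/158 ≈ 1.5253)
J = √39 (J = √(5 + 34) = √39 ≈ 6.2450)
(F + (d - 1*(-96)))*J = (241/158 + (106 - 1*(-96)))*√39 = (241/158 + (106 + 96))*√39 = (241/158 + 202)*√39 = 32157*√39/158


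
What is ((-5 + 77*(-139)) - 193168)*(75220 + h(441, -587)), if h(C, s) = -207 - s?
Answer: -15413025600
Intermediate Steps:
((-5 + 77*(-139)) - 193168)*(75220 + h(441, -587)) = ((-5 + 77*(-139)) - 193168)*(75220 + (-207 - 1*(-587))) = ((-5 - 10703) - 193168)*(75220 + (-207 + 587)) = (-10708 - 193168)*(75220 + 380) = -203876*75600 = -15413025600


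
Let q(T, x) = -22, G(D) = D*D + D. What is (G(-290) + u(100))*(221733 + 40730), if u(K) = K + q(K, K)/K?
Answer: 1101160629407/50 ≈ 2.2023e+10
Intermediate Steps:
G(D) = D + D² (G(D) = D² + D = D + D²)
u(K) = K - 22/K
(G(-290) + u(100))*(221733 + 40730) = (-290*(1 - 290) + (100 - 22/100))*(221733 + 40730) = (-290*(-289) + (100 - 22*1/100))*262463 = (83810 + (100 - 11/50))*262463 = (83810 + 4989/50)*262463 = (4195489/50)*262463 = 1101160629407/50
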